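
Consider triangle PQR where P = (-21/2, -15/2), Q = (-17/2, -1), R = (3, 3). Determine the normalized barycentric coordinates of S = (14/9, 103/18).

(-5/9, 7/9, 7/9)

Signed area of the reference triangle: [PQR] = ½·((-21/2)·(-1−3) + (-17/2)·(3−(-15/2)) + 3·(-15/2−(-1))) = ½·(42 − 357/4 − 39/2) = -267/8.
[SQR] = ½·((14/9)·(-1−3) + (-17/2)·(3−(103/18)) + 3·(103/18−(-1))) = ½·(-56/9 + 833/36 + 121/6) = 445/24, so the P-coordinate is (445/24)/(-267/8) = -5/9.
[PSR] = ½·((-21/2)·(103/18−3) + (14/9)·(3−(-15/2)) + 3·(-15/2−(103/18))) = ½·(-343/12 + 49/3 − 119/3) = -623/24, so the Q-coordinate is 7/9.
[PQS] = ½·((-21/2)·(-1−(103/18)) + (-17/2)·(103/18−(-15/2)) + (14/9)·(-15/2−(-1))) = ½·(847/12 − 2023/18 − 91/9) = -623/24, so the R-coordinate is 7/9.
Check: -5/9 + 7/9 + 7/9 = 1.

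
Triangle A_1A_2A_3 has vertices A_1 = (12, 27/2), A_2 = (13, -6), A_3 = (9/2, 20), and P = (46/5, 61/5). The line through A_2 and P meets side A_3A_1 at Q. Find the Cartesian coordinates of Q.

(33/4, 67/4)

Barycentric coordinates of P with respect to A_1A_2A_3: (2/5, 1/5, 2/5).
On side A_3A_1 the A_2-coordinate is zero; dropping P's A_2-weight 1/5 and renormalizing the remaining 2/5 : 2/5 gives weights 1/2, 1/2 on A_3, A_1.
Q = (1/2)·(9/2, 20) + (1/2)·(12, 27/2) = (33/4, 67/4).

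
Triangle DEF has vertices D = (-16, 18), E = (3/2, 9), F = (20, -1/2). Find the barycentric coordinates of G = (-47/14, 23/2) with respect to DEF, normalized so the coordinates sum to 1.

Signed area of the reference triangle: [DEF] = ½·((-16)·(9−(-1/2)) + (3/2)·(-1/2−18) + 20·(18−9)) = ½·(-152 − 111/4 + 180) = 1/8.
[GEF] = ½·((-47/14)·(9−(-1/2)) + (3/2)·(-1/2−(23/2)) + 20·(23/2−9)) = ½·(-893/28 − 18 + 50) = 3/56, so the D-coordinate is (3/56)/(1/8) = 3/7.
[DGF] = ½·((-16)·(23/2−(-1/2)) + (-47/14)·(-1/2−18) + 20·(18−(23/2))) = ½·(-192 + 1739/28 + 130) = 3/56, so the E-coordinate is 3/7.
[DEG] = ½·((-16)·(9−(23/2)) + (3/2)·(23/2−18) + (-47/14)·(18−9)) = ½·(40 − 39/4 − 423/14) = 1/56, so the F-coordinate is 1/7.

(3/7, 3/7, 1/7)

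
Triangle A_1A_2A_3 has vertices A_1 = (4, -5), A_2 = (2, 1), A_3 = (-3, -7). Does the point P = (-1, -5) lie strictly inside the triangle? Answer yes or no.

yes

Barycentric coordinates of P: (3/23, 5/23, 15/23).
The three coordinates are positive, positive, positive; a point is interior exactly when all three are positive.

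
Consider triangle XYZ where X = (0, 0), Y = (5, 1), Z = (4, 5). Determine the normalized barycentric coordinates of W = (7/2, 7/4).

Signed area of the reference triangle: [XYZ] = ½·(0·(1−5) + 5·(5−0) + 4·(0−1)) = ½·(0 + 25 − 4) = 21/2.
[WYZ] = ½·((7/2)·(1−5) + 5·(5−(7/4)) + 4·(7/4−1)) = ½·(-14 + 65/4 + 3) = 21/8, so the X-coordinate is (21/8)/(21/2) = 1/4.
[XWZ] = ½·(0·(7/4−5) + (7/2)·(5−0) + 4·(0−(7/4))) = ½·(0 + 35/2 − 7) = 21/4, so the Y-coordinate is 1/2.
[XYW] = ½·(0·(1−(7/4)) + 5·(7/4−0) + (7/2)·(0−1)) = ½·(0 + 35/4 − 7/2) = 21/8, so the Z-coordinate is 1/4.

(1/4, 1/2, 1/4)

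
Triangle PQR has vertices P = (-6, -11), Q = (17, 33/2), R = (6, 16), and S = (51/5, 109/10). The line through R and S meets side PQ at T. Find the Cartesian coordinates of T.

(45/4, 77/8)

Barycentric coordinates of S with respect to PQR: (1/5, 3/5, 1/5).
On side PQ the R-coordinate is zero; dropping S's R-weight 1/5 and renormalizing the remaining 1/5 : 3/5 gives weights 1/4, 3/4 on P, Q.
T = (1/4)·(-6, -11) + (3/4)·(17, 33/2) = (45/4, 77/8).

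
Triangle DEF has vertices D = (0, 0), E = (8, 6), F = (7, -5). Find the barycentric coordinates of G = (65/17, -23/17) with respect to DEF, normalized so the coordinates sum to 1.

(8/17, 2/17, 7/17)

Signed area of the reference triangle: [DEF] = ½·(0·(6−(-5)) + 8·(-5−0) + 7·(0−6)) = ½·(0 − 40 − 42) = -41.
[GEF] = ½·((65/17)·(6−(-5)) + 8·(-5−(-23/17)) + 7·(-23/17−6)) = ½·(715/17 − 496/17 − 875/17) = -328/17, so the D-coordinate is (-328/17)/(-41) = 8/17.
[DGF] = ½·(0·(-23/17−(-5)) + (65/17)·(-5−0) + 7·(0−(-23/17))) = ½·(0 − 325/17 + 161/17) = -82/17, so the E-coordinate is 2/17.
[DEG] = ½·(0·(6−(-23/17)) + 8·(-23/17−0) + (65/17)·(0−6)) = ½·(0 − 184/17 − 390/17) = -287/17, so the F-coordinate is 7/17.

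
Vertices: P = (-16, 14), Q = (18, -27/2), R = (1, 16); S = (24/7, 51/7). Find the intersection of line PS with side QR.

(20/3, 37/6)

Barycentric coordinates of S with respect to PQR: (1/7, 2/7, 4/7).
On side QR the P-coordinate is zero; dropping S's P-weight 1/7 and renormalizing the remaining 2/7 : 4/7 gives weights 1/3, 2/3 on Q, R.
T = (1/3)·(18, -27/2) + (2/3)·(1, 16) = (20/3, 37/6).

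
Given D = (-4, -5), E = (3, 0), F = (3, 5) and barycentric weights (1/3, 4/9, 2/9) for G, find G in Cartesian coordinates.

G = (1/3)·D + (4/9)·E + (2/9)·F.
x-coordinate: (1/3)·(-4) + (4/9)·3 + (2/9)·3 = 2/3.
y-coordinate: (1/3)·(-5) + (4/9)·0 + (2/9)·5 = -5/9.

(2/3, -5/9)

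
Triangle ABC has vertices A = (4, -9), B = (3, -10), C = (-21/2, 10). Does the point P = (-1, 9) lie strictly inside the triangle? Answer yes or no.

Barycentric coordinates of P: (353/67, -332/67, 46/67).
The three coordinates are positive, negative, positive; a point is interior exactly when all three are positive.

no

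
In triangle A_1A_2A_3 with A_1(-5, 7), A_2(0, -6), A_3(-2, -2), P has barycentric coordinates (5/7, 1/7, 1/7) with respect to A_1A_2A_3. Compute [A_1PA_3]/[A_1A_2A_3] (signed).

1/7

The signed ratio [A_1PA_3]/[A_1A_2A_3] equals the barycentric coordinate of P at vertex A_2, which is 1/7.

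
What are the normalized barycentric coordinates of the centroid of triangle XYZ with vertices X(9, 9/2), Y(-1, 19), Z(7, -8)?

The centroid is the average of the vertices, so each weight is 1/3.

(1/3, 1/3, 1/3)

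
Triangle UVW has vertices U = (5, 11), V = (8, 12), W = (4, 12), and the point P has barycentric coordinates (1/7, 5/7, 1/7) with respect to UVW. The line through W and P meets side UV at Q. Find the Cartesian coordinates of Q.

Line WP meets UV where the W-coordinate vanishes; zeroing P's W-weight and renormalizing leaves U, V-weights 1/7 : 5/7 → (1/6, 5/6).
So Q = (1/6)·U + (5/6)·V = (15/2, 71/6).

(15/2, 71/6)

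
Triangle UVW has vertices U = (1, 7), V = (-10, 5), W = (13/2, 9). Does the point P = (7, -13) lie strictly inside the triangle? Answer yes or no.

Barycentric coordinates of P: (365/11, -122/11, -232/11).
The three coordinates are positive, negative, negative; a point is interior exactly when all three are positive.

no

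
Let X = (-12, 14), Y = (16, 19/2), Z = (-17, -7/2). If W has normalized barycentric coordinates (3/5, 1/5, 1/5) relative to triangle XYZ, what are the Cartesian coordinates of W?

(-37/5, 48/5)

W = (3/5)·X + (1/5)·Y + (1/5)·Z.
x-coordinate: (3/5)·(-12) + (1/5)·16 + (1/5)·(-17) = -37/5.
y-coordinate: (3/5)·14 + (1/5)·(19/2) + (1/5)·(-7/2) = 48/5.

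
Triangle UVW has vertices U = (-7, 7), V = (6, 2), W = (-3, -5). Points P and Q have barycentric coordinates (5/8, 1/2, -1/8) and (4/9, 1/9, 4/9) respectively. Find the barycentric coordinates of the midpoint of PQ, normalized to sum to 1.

Since both coordinate triples sum to 1, the midpoint's barycentrics are the componentwise average.
(5/8+4/9)/2 = 77/144; similarly 11/36 and 23/144.

(77/144, 11/36, 23/144)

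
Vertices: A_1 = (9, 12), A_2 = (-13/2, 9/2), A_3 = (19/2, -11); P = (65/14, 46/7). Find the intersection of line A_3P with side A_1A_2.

(23/6, 19/2)

Barycentric coordinates of P with respect to A_1A_2A_3: (4/7, 2/7, 1/7).
On side A_1A_2 the A_3-coordinate is zero; dropping P's A_3-weight 1/7 and renormalizing the remaining 4/7 : 2/7 gives weights 2/3, 1/3 on A_1, A_2.
Q = (2/3)·(9, 12) + (1/3)·(-13/2, 9/2) = (23/6, 19/2).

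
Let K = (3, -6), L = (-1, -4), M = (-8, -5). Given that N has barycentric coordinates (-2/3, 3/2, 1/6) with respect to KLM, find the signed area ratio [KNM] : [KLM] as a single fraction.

3/2

The signed ratio [KNM]/[KLM] equals the barycentric coordinate of N at vertex L, which is 3/2.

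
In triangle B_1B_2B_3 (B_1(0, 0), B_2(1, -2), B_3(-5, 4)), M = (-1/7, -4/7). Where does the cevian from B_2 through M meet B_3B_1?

Barycentric coordinates of M with respect to B_1B_2B_3: (2/7, 4/7, 1/7).
On side B_3B_1 the B_2-coordinate is zero; dropping M's B_2-weight 4/7 and renormalizing the remaining 1/7 : 2/7 gives weights 1/3, 2/3 on B_3, B_1.
N = (1/3)·(-5, 4) + (2/3)·(0, 0) = (-5/3, 4/3).

(-5/3, 4/3)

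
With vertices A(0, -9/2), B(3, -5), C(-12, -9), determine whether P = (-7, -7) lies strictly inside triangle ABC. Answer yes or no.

no

Barycentric coordinates of P: (20/39, -1/13, 22/39).
The three coordinates are positive, negative, positive; a point is interior exactly when all three are positive.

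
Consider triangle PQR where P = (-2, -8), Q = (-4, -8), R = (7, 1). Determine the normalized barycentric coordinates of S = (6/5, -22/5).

(2/5, 1/5, 2/5)

Signed area of the reference triangle: [PQR] = ½·((-2)·(-8−1) + (-4)·(1−(-8)) + 7·(-8−(-8))) = ½·(18 − 36 + 0) = -9.
[SQR] = ½·((6/5)·(-8−1) + (-4)·(1−(-22/5)) + 7·(-22/5−(-8))) = ½·(-54/5 − 108/5 + 126/5) = -18/5, so the P-coordinate is (-18/5)/(-9) = 2/5.
[PSR] = ½·((-2)·(-22/5−1) + (6/5)·(1−(-8)) + 7·(-8−(-22/5))) = ½·(54/5 + 54/5 − 126/5) = -9/5, so the Q-coordinate is 1/5.
[PQS] = ½·((-2)·(-8−(-22/5)) + (-4)·(-22/5−(-8)) + (6/5)·(-8−(-8))) = ½·(36/5 − 72/5 + 0) = -18/5, so the R-coordinate is 2/5.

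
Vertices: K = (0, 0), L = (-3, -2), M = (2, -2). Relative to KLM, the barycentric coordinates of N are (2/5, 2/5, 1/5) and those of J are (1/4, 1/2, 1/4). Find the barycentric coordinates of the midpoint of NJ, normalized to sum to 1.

Since both coordinate triples sum to 1, the midpoint's barycentrics are the componentwise average.
(2/5+1/4)/2 = 13/40; similarly 9/20 and 9/40.

(13/40, 9/20, 9/40)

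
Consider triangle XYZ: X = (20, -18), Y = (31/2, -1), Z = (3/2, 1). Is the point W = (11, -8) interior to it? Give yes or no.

yes

Barycentric coordinates of W: (107/229, 14/229, 108/229).
The three coordinates are positive, positive, positive; a point is interior exactly when all three are positive.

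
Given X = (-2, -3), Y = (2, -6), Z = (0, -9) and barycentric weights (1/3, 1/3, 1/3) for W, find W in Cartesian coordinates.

(0, -6)

W = (1/3)·X + (1/3)·Y + (1/3)·Z.
x-coordinate: (1/3)·(-2) + (1/3)·2 + (1/3)·0 = 0.
y-coordinate: (1/3)·(-3) + (1/3)·(-6) + (1/3)·(-9) = -6.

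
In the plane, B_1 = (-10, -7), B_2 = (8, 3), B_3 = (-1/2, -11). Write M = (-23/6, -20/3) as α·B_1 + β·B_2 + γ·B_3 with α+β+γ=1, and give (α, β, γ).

Signed area of the reference triangle: [B_1B_2B_3] = ½·((-10)·(3−(-11)) + 8·(-11−(-7)) + (-1/2)·(-7−3)) = ½·(-140 − 32 + 5) = -167/2.
[MB_2B_3] = ½·((-23/6)·(3−(-11)) + 8·(-11−(-20/3)) + (-1/2)·(-20/3−3)) = ½·(-161/3 − 104/3 + 29/6) = -167/4, so the B_1-coordinate is (-167/4)/(-167/2) = 1/2.
[B_1MB_3] = ½·((-10)·(-20/3−(-11)) + (-23/6)·(-11−(-7)) + (-1/2)·(-7−(-20/3))) = ½·(-130/3 + 46/3 + 1/6) = -167/12, so the B_2-coordinate is 1/6.
[B_1B_2M] = ½·((-10)·(3−(-20/3)) + 8·(-20/3−(-7)) + (-23/6)·(-7−3)) = ½·(-290/3 + 8/3 + 115/3) = -167/6, so the B_3-coordinate is 1/3.

(1/2, 1/6, 1/3)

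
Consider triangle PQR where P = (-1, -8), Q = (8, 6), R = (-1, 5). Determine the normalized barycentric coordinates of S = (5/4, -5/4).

Signed area of the reference triangle: [PQR] = ½·((-1)·(6−5) + 8·(5−(-8)) + (-1)·(-8−6)) = ½·(-1 + 104 + 14) = 117/2.
[SQR] = ½·((5/4)·(6−5) + 8·(5−(-5/4)) + (-1)·(-5/4−6)) = ½·(5/4 + 50 + 29/4) = 117/4, so the P-coordinate is (117/4)/(117/2) = 1/2.
[PSR] = ½·((-1)·(-5/4−5) + (5/4)·(5−(-8)) + (-1)·(-8−(-5/4))) = ½·(25/4 + 65/4 + 27/4) = 117/8, so the Q-coordinate is 1/4.
[PQS] = ½·((-1)·(6−(-5/4)) + 8·(-5/4−(-8)) + (5/4)·(-8−6)) = ½·(-29/4 + 54 − 35/2) = 117/8, so the R-coordinate is 1/4.
Check: 1/2 + 1/4 + 1/4 = 1.

(1/2, 1/4, 1/4)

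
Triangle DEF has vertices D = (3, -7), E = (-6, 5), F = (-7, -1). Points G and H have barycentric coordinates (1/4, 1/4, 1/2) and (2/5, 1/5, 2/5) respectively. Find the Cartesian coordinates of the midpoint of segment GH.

Barycentric coordinates of the midpoint are the average: (13/40, 9/40, 9/20).
Converting: (13/40)·D + (9/40)·E + (9/20)·F = (-141/40, -8/5).

(-141/40, -8/5)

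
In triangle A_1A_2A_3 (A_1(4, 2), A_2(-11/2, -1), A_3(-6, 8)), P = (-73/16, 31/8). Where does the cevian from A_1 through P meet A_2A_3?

(-81/14, 29/7)

Barycentric coordinates of P with respect to A_1A_2A_3: (1/8, 3/8, 1/2).
On side A_2A_3 the A_1-coordinate is zero; dropping P's A_1-weight 1/8 and renormalizing the remaining 3/8 : 1/2 gives weights 3/7, 4/7 on A_2, A_3.
Q = (3/7)·(-11/2, -1) + (4/7)·(-6, 8) = (-81/14, 29/7).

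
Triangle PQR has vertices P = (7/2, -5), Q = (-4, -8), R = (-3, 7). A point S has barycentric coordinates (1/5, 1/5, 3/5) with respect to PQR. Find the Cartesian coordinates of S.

S = (1/5)·P + (1/5)·Q + (3/5)·R.
x-coordinate: (1/5)·(7/2) + (1/5)·(-4) + (3/5)·(-3) = -19/10.
y-coordinate: (1/5)·(-5) + (1/5)·(-8) + (3/5)·7 = 8/5.

(-19/10, 8/5)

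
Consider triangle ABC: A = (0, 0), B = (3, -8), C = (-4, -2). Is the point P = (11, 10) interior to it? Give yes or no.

no

Barycentric coordinates of P: (87/19, -9/19, -59/19).
The three coordinates are positive, negative, negative; a point is interior exactly when all three are positive.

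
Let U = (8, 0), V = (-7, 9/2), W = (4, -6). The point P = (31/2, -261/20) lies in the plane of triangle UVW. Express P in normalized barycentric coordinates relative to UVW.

Signed area of the reference triangle: [UVW] = ½·(8·(9/2−(-6)) + (-7)·(-6−0) + 4·(0−(9/2))) = ½·(84 + 42 − 18) = 54.
[PVW] = ½·((31/2)·(9/2−(-6)) + (-7)·(-6−(-261/20)) + 4·(-261/20−(9/2))) = ½·(651/4 − 987/20 − 351/5) = 108/5, so the U-coordinate is (108/5)/54 = 2/5.
[UPW] = ½·(8·(-261/20−(-6)) + (31/2)·(-6−0) + 4·(0−(-261/20))) = ½·(-282/5 − 93 + 261/5) = -243/5, so the V-coordinate is -9/10.
[UVP] = ½·(8·(9/2−(-261/20)) + (-7)·(-261/20−0) + (31/2)·(0−(9/2))) = ½·(702/5 + 1827/20 − 279/4) = 81, so the W-coordinate is 3/2.

(2/5, -9/10, 3/2)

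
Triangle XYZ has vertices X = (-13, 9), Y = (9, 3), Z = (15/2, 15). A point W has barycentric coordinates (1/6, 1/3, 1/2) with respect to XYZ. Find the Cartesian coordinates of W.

W = (1/6)·X + (1/3)·Y + (1/2)·Z.
x-coordinate: (1/6)·(-13) + (1/3)·9 + (1/2)·(15/2) = 55/12.
y-coordinate: (1/6)·9 + (1/3)·3 + (1/2)·15 = 10.

(55/12, 10)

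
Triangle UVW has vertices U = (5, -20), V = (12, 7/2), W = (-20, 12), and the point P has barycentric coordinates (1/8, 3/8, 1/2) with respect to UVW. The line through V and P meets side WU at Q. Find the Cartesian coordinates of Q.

Line VP meets WU where the V-coordinate vanishes; zeroing P's V-weight and renormalizing leaves W, U-weights 1/2 : 1/8 → (4/5, 1/5).
So Q = (4/5)·W + (1/5)·U = (-15, 28/5).

(-15, 28/5)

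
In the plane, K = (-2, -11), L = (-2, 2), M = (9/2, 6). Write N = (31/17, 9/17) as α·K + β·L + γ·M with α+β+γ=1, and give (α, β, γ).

(5/17, 2/17, 10/17)

Signed area of the reference triangle: [KLM] = ½·((-2)·(2−6) + (-2)·(6−(-11)) + (9/2)·(-11−2)) = ½·(8 − 34 − 117/2) = -169/4.
[NLM] = ½·((31/17)·(2−6) + (-2)·(6−(9/17)) + (9/2)·(9/17−2)) = ½·(-124/17 − 186/17 − 225/34) = -845/68, so the K-coordinate is (-845/68)/(-169/4) = 5/17.
[KNM] = ½·((-2)·(9/17−6) + (31/17)·(6−(-11)) + (9/2)·(-11−(9/17))) = ½·(186/17 + 31 − 882/17) = -169/34, so the L-coordinate is 2/17.
[KLN] = ½·((-2)·(2−(9/17)) + (-2)·(9/17−(-11)) + (31/17)·(-11−2)) = ½·(-50/17 − 392/17 − 403/17) = -845/34, so the M-coordinate is 10/17.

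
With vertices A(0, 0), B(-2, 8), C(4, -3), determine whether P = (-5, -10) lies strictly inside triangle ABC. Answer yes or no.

no

Barycentric coordinates of P: (141/26, -55/26, -30/13).
The three coordinates are positive, negative, negative; a point is interior exactly when all three are positive.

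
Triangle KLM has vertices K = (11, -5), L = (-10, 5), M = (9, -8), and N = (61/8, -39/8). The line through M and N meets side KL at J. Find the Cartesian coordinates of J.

(34/5, -3)

Barycentric coordinates of N with respect to KLM: (1/2, 1/8, 3/8).
On side KL the M-coordinate is zero; dropping N's M-weight 3/8 and renormalizing the remaining 1/2 : 1/8 gives weights 4/5, 1/5 on K, L.
J = (4/5)·(11, -5) + (1/5)·(-10, 5) = (34/5, -3).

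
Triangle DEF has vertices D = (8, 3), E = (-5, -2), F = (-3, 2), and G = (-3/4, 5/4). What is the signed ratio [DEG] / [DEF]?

1/2

[DEF] = ½·(8·(-2−2) + (-5)·(2−3) + (-3)·(3−(-2))) = ½·(-32 + 5 − 15) = -21.
[DEG] = ½·(8·(-2−(5/4)) + (-5)·(5/4−3) + (-3/4)·(3−(-2))) = ½·(-26 + 35/4 − 15/4) = -21/2, so the ratio is (-21/2)/(-21) = 1/2.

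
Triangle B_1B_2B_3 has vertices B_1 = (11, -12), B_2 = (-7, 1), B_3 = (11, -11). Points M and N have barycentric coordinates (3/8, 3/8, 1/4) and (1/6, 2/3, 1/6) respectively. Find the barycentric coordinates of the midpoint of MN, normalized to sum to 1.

(13/48, 25/48, 5/24)

Since both coordinate triples sum to 1, the midpoint's barycentrics are the componentwise average.
(3/8+1/6)/2 = 13/48; similarly 25/48 and 5/24.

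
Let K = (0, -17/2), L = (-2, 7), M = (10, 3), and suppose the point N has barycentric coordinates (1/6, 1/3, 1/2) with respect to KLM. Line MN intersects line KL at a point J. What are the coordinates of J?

(-4/3, 11/6)

Line MN meets KL where the M-coordinate vanishes; zeroing N's M-weight and renormalizing leaves K, L-weights 1/6 : 1/3 → (1/3, 2/3).
So J = (1/3)·K + (2/3)·L = (-4/3, 11/6).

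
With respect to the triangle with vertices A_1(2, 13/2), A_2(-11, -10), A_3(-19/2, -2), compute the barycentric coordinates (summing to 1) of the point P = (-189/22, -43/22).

(1/11, 1/11, 9/11)

Signed area of the reference triangle: [A_1A_2A_3] = ½·(2·(-10−(-2)) + (-11)·(-2−(13/2)) + (-19/2)·(13/2−(-10))) = ½·(-16 + 187/2 − 627/4) = -317/8.
[PA_2A_3] = ½·((-189/22)·(-10−(-2)) + (-11)·(-2−(-43/22)) + (-19/2)·(-43/22−(-10))) = ½·(756/11 + 1/2 − 3363/44) = -317/88, so the A_1-coordinate is (-317/88)/(-317/8) = 1/11.
[A_1PA_3] = ½·(2·(-43/22−(-2)) + (-189/22)·(-2−(13/2)) + (-19/2)·(13/2−(-43/22))) = ½·(1/11 + 3213/44 − 1767/22) = -317/88, so the A_2-coordinate is 1/11.
[A_1A_2P] = ½·(2·(-10−(-43/22)) + (-11)·(-43/22−(13/2)) + (-189/22)·(13/2−(-10))) = ½·(-177/11 + 93 − 567/4) = -2853/88, so the A_3-coordinate is 9/11.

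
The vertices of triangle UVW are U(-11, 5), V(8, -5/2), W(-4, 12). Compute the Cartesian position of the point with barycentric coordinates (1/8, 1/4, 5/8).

P = (1/8)·U + (1/4)·V + (5/8)·W.
x-coordinate: (1/8)·(-11) + (1/4)·8 + (5/8)·(-4) = -15/8.
y-coordinate: (1/8)·5 + (1/4)·(-5/2) + (5/8)·12 = 15/2.

(-15/8, 15/2)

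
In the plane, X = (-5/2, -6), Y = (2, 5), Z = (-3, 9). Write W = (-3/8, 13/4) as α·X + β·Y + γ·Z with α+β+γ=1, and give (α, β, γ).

(1/4, 1/2, 1/4)

Signed area of the reference triangle: [XYZ] = ½·((-5/2)·(5−9) + 2·(9−(-6)) + (-3)·(-6−5)) = ½·(10 + 30 + 33) = 73/2.
[WYZ] = ½·((-3/8)·(5−9) + 2·(9−(13/4)) + (-3)·(13/4−5)) = ½·(3/2 + 23/2 + 21/4) = 73/8, so the X-coordinate is (73/8)/(73/2) = 1/4.
[XWZ] = ½·((-5/2)·(13/4−9) + (-3/8)·(9−(-6)) + (-3)·(-6−(13/4))) = ½·(115/8 − 45/8 + 111/4) = 73/4, so the Y-coordinate is 1/2.
[XYW] = ½·((-5/2)·(5−(13/4)) + 2·(13/4−(-6)) + (-3/8)·(-6−5)) = ½·(-35/8 + 37/2 + 33/8) = 73/8, so the Z-coordinate is 1/4.
Check: 1/4 + 1/2 + 1/4 = 1.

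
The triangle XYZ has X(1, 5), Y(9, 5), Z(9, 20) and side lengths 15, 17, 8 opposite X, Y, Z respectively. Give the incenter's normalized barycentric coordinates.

The incenter has barycentric coordinates proportional to the opposite side lengths: (15 : 17 : 8).
Normalizing by 15+17+8 = 40 gives (3/8, 17/40, 1/5).

(3/8, 17/40, 1/5)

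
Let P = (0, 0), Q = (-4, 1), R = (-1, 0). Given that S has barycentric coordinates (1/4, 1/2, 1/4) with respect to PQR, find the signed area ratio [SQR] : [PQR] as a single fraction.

The signed ratio [SQR]/[PQR] equals the barycentric coordinate of S at vertex P, which is 1/4.

1/4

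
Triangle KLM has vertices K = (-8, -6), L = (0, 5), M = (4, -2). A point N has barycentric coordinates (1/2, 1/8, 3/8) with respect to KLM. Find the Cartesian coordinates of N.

N = (1/2)·K + (1/8)·L + (3/8)·M.
x-coordinate: (1/2)·(-8) + (1/8)·0 + (3/8)·4 = -5/2.
y-coordinate: (1/2)·(-6) + (1/8)·5 + (3/8)·(-2) = -25/8.

(-5/2, -25/8)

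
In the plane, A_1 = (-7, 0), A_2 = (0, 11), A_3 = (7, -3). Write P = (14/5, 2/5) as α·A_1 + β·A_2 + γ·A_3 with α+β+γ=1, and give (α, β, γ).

Signed area of the reference triangle: [A_1A_2A_3] = ½·((-7)·(11−(-3)) + 0·(-3−0) + 7·(0−11)) = ½·(-98 + 0 − 77) = -175/2.
[PA_2A_3] = ½·((14/5)·(11−(-3)) + 0·(-3−(2/5)) + 7·(2/5−11)) = ½·(196/5 + 0 − 371/5) = -35/2, so the A_1-coordinate is (-35/2)/(-175/2) = 1/5.
[A_1PA_3] = ½·((-7)·(2/5−(-3)) + (14/5)·(-3−0) + 7·(0−(2/5))) = ½·(-119/5 − 42/5 − 14/5) = -35/2, so the A_2-coordinate is 1/5.
[A_1A_2P] = ½·((-7)·(11−(2/5)) + 0·(2/5−0) + (14/5)·(0−11)) = ½·(-371/5 + 0 − 154/5) = -105/2, so the A_3-coordinate is 3/5.
Check: 1/5 + 1/5 + 3/5 = 1.

(1/5, 1/5, 3/5)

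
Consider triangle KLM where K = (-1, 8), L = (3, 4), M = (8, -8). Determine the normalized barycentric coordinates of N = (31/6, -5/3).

Signed area of the reference triangle: [KLM] = ½·((-1)·(4−(-8)) + 3·(-8−8) + 8·(8−4)) = ½·(-12 − 48 + 32) = -14.
[NLM] = ½·((31/6)·(4−(-8)) + 3·(-8−(-5/3)) + 8·(-5/3−4)) = ½·(62 − 19 − 136/3) = -7/6, so the K-coordinate is (-7/6)/(-14) = 1/12.
[KNM] = ½·((-1)·(-5/3−(-8)) + (31/6)·(-8−8) + 8·(8−(-5/3))) = ½·(-19/3 − 248/3 + 232/3) = -35/6, so the L-coordinate is 5/12.
[KLN] = ½·((-1)·(4−(-5/3)) + 3·(-5/3−8) + (31/6)·(8−4)) = ½·(-17/3 − 29 + 62/3) = -7, so the M-coordinate is 1/2.

(1/12, 5/12, 1/2)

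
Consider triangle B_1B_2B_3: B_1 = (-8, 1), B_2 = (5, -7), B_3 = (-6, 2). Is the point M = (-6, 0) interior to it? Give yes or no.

yes

Barycentric coordinates of M: (22/29, 4/29, 3/29).
The three coordinates are positive, positive, positive; a point is interior exactly when all three are positive.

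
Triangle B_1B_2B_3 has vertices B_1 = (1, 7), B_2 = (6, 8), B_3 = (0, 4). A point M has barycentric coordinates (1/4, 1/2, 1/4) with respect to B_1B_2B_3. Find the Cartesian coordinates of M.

(13/4, 27/4)

M = (1/4)·B_1 + (1/2)·B_2 + (1/4)·B_3.
x-coordinate: (1/4)·1 + (1/2)·6 + (1/4)·0 = 13/4.
y-coordinate: (1/4)·7 + (1/2)·8 + (1/4)·4 = 27/4.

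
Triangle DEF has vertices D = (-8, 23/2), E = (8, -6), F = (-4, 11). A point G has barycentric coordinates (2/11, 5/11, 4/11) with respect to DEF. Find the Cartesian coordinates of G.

G = (2/11)·D + (5/11)·E + (4/11)·F.
x-coordinate: (2/11)·(-8) + (5/11)·8 + (4/11)·(-4) = 8/11.
y-coordinate: (2/11)·(23/2) + (5/11)·(-6) + (4/11)·11 = 37/11.

(8/11, 37/11)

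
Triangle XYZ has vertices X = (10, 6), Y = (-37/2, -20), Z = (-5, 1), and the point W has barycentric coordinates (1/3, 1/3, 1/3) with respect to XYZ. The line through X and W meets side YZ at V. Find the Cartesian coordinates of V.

(-47/4, -19/2)

Line XW meets YZ where the X-coordinate vanishes; zeroing W's X-weight and renormalizing leaves Y, Z-weights 1/3 : 1/3 → (1/2, 1/2).
So V = (1/2)·Y + (1/2)·Z = (-47/4, -19/2).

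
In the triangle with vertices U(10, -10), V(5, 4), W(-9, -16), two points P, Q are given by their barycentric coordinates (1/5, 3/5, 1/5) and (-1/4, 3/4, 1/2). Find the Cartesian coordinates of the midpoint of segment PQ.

(-1/40, -53/20)

Barycentric coordinates of the midpoint are the average: (-1/40, 27/40, 7/20).
Converting: (-1/40)·U + (27/40)·V + (7/20)·W = (-1/40, -53/20).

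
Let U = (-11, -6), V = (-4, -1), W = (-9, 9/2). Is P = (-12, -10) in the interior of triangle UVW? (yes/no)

Barycentric coordinates of P: (178/127, -5/127, -46/127).
The three coordinates are positive, negative, negative; a point is interior exactly when all three are positive.

no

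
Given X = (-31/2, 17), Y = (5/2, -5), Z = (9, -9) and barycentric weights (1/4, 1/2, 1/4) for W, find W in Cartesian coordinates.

W = (1/4)·X + (1/2)·Y + (1/4)·Z.
x-coordinate: (1/4)·(-31/2) + (1/2)·(5/2) + (1/4)·9 = -3/8.
y-coordinate: (1/4)·17 + (1/2)·(-5) + (1/4)·(-9) = -1/2.

(-3/8, -1/2)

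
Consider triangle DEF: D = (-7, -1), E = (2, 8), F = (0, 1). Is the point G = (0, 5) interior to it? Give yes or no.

yes

Barycentric coordinates of G: (8/45, 28/45, 1/5).
The three coordinates are positive, positive, positive; a point is interior exactly when all three are positive.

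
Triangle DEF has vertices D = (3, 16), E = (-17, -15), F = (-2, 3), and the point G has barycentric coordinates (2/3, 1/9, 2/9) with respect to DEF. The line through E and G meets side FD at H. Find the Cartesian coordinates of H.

(7/4, 51/4)

Line EG meets FD where the E-coordinate vanishes; zeroing G's E-weight and renormalizing leaves F, D-weights 2/9 : 2/3 → (1/4, 3/4).
So H = (1/4)·F + (3/4)·D = (7/4, 51/4).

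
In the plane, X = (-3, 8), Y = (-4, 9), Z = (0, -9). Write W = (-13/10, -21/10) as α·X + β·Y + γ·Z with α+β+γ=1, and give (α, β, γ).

(3/10, 1/10, 3/5)

Signed area of the reference triangle: [XYZ] = ½·((-3)·(9−(-9)) + (-4)·(-9−8) + 0·(8−9)) = ½·(-54 + 68 + 0) = 7.
[WYZ] = ½·((-13/10)·(9−(-9)) + (-4)·(-9−(-21/10)) + 0·(-21/10−9)) = ½·(-117/5 + 138/5 + 0) = 21/10, so the X-coordinate is (21/10)/7 = 3/10.
[XWZ] = ½·((-3)·(-21/10−(-9)) + (-13/10)·(-9−8) + 0·(8−(-21/10))) = ½·(-207/10 + 221/10 + 0) = 7/10, so the Y-coordinate is 1/10.
[XYW] = ½·((-3)·(9−(-21/10)) + (-4)·(-21/10−8) + (-13/10)·(8−9)) = ½·(-333/10 + 202/5 + 13/10) = 21/5, so the Z-coordinate is 3/5.
Check: 3/10 + 1/10 + 3/5 = 1.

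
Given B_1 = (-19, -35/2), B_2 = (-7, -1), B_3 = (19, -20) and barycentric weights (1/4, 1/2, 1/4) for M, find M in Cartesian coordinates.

(-7/2, -79/8)

M = (1/4)·B_1 + (1/2)·B_2 + (1/4)·B_3.
x-coordinate: (1/4)·(-19) + (1/2)·(-7) + (1/4)·19 = -7/2.
y-coordinate: (1/4)·(-35/2) + (1/2)·(-1) + (1/4)·(-20) = -79/8.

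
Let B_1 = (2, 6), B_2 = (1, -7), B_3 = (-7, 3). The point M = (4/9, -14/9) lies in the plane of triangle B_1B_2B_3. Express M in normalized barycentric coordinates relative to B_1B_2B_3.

(1/3, 5/9, 1/9)

Signed area of the reference triangle: [B_1B_2B_3] = ½·(2·(-7−3) + 1·(3−6) + (-7)·(6−(-7))) = ½·(-20 − 3 − 91) = -57.
[MB_2B_3] = ½·((4/9)·(-7−3) + 1·(3−(-14/9)) + (-7)·(-14/9−(-7))) = ½·(-40/9 + 41/9 − 343/9) = -19, so the B_1-coordinate is (-19)/(-57) = 1/3.
[B_1MB_3] = ½·(2·(-14/9−3) + (4/9)·(3−6) + (-7)·(6−(-14/9))) = ½·(-82/9 − 4/3 − 476/9) = -95/3, so the B_2-coordinate is 5/9.
[B_1B_2M] = ½·(2·(-7−(-14/9)) + 1·(-14/9−6) + (4/9)·(6−(-7))) = ½·(-98/9 − 68/9 + 52/9) = -19/3, so the B_3-coordinate is 1/9.
Check: 1/3 + 5/9 + 1/9 = 1.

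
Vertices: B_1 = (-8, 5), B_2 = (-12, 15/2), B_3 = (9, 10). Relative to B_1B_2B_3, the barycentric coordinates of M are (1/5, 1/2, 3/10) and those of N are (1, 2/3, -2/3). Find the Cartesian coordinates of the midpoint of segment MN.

(-269/20, 133/24)

Barycentric coordinates of the midpoint are the average: (3/5, 7/12, -11/60).
Converting: (3/5)·B_1 + (7/12)·B_2 + (-11/60)·B_3 = (-269/20, 133/24).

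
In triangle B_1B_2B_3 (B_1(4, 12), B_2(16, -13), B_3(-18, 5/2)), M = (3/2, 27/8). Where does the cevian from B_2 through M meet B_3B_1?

(-10/3, 53/6)

Barycentric coordinates of M with respect to B_1B_2B_3: (1/2, 1/4, 1/4).
On side B_3B_1 the B_2-coordinate is zero; dropping M's B_2-weight 1/4 and renormalizing the remaining 1/4 : 1/2 gives weights 1/3, 2/3 on B_3, B_1.
N = (1/3)·(-18, 5/2) + (2/3)·(4, 12) = (-10/3, 53/6).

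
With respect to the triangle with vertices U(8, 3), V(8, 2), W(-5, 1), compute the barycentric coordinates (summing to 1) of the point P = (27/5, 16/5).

Signed area of the reference triangle: [UVW] = ½·(8·(2−1) + 8·(1−3) + (-5)·(3−2)) = ½·(8 − 16 − 5) = -13/2.
[PVW] = ½·((27/5)·(2−1) + 8·(1−(16/5)) + (-5)·(16/5−2)) = ½·(27/5 − 88/5 − 6) = -91/10, so the U-coordinate is (-91/10)/(-13/2) = 7/5.
[UPW] = ½·(8·(16/5−1) + (27/5)·(1−3) + (-5)·(3−(16/5))) = ½·(88/5 − 54/5 + 1) = 39/10, so the V-coordinate is -3/5.
[UVP] = ½·(8·(2−(16/5)) + 8·(16/5−3) + (27/5)·(3−2)) = ½·(-48/5 + 8/5 + 27/5) = -13/10, so the W-coordinate is 1/5.

(7/5, -3/5, 1/5)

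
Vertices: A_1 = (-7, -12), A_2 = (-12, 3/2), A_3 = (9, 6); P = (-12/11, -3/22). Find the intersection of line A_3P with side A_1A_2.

Barycentric coordinates of P with respect to A_1A_2A_3: (3/11, 3/11, 5/11).
On side A_1A_2 the A_3-coordinate is zero; dropping P's A_3-weight 5/11 and renormalizing the remaining 3/11 : 3/11 gives weights 1/2, 1/2 on A_1, A_2.
Q = (1/2)·(-7, -12) + (1/2)·(-12, 3/2) = (-19/2, -21/4).

(-19/2, -21/4)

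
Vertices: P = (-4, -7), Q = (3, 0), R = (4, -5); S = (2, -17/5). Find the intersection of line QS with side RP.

Barycentric coordinates of S with respect to PQR: (1/5, 2/5, 2/5).
On side RP the Q-coordinate is zero; dropping S's Q-weight 2/5 and renormalizing the remaining 2/5 : 1/5 gives weights 2/3, 1/3 on R, P.
T = (2/3)·(4, -5) + (1/3)·(-4, -7) = (4/3, -17/3).

(4/3, -17/3)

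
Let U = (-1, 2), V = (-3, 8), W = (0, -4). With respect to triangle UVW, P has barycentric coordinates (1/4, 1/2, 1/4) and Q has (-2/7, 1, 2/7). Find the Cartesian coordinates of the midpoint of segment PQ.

Barycentric coordinates of the midpoint are the average: (-1/56, 3/4, 15/56).
Converting: (-1/56)·U + (3/4)·V + (15/56)·W = (-125/56, 137/28).

(-125/56, 137/28)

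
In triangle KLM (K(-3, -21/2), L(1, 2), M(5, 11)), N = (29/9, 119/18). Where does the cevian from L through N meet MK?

(27/7, 111/14)

Barycentric coordinates of N with respect to KLM: (1/9, 2/9, 2/3).
On side MK the L-coordinate is zero; dropping N's L-weight 2/9 and renormalizing the remaining 2/3 : 1/9 gives weights 6/7, 1/7 on M, K.
J = (6/7)·(5, 11) + (1/7)·(-3, -21/2) = (27/7, 111/14).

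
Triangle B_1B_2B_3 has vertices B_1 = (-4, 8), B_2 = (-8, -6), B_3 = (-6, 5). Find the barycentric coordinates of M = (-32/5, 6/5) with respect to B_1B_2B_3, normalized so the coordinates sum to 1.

(1/5, 2/5, 2/5)

Signed area of the reference triangle: [B_1B_2B_3] = ½·((-4)·(-6−5) + (-8)·(5−8) + (-6)·(8−(-6))) = ½·(44 + 24 − 84) = -8.
[MB_2B_3] = ½·((-32/5)·(-6−5) + (-8)·(5−(6/5)) + (-6)·(6/5−(-6))) = ½·(352/5 − 152/5 − 216/5) = -8/5, so the B_1-coordinate is (-8/5)/(-8) = 1/5.
[B_1MB_3] = ½·((-4)·(6/5−5) + (-32/5)·(5−8) + (-6)·(8−(6/5))) = ½·(76/5 + 96/5 − 204/5) = -16/5, so the B_2-coordinate is 2/5.
[B_1B_2M] = ½·((-4)·(-6−(6/5)) + (-8)·(6/5−8) + (-32/5)·(8−(-6))) = ½·(144/5 + 272/5 − 448/5) = -16/5, so the B_3-coordinate is 2/5.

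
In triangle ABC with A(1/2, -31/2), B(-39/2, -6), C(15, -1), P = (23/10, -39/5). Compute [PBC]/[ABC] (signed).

[ABC] = ½·((1/2)·(-6−(-1)) + (-39/2)·(-1−(-31/2)) + 15·(-31/2−(-6))) = ½·(-5/2 − 1131/4 − 285/2) = -1711/8.
[PBC] = ½·((23/10)·(-6−(-1)) + (-39/2)·(-1−(-39/5)) + 15·(-39/5−(-6))) = ½·(-23/2 − 663/5 − 27) = -1711/20, so the ratio is (-1711/20)/(-1711/8) = 2/5.

2/5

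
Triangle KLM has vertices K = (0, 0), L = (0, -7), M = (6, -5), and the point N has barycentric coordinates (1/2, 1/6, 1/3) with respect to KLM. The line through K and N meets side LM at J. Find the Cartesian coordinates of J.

Line KN meets LM where the K-coordinate vanishes; zeroing N's K-weight and renormalizing leaves L, M-weights 1/6 : 1/3 → (1/3, 2/3).
So J = (1/3)·L + (2/3)·M = (4, -17/3).

(4, -17/3)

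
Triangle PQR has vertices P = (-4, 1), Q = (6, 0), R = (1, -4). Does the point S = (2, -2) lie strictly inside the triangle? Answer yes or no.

yes

Barycentric coordinates of S: (2/15, 1/3, 8/15).
The three coordinates are positive, positive, positive; a point is interior exactly when all three are positive.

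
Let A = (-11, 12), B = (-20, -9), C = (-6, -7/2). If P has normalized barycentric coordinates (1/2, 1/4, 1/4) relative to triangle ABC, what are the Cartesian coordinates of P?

P = (1/2)·A + (1/4)·B + (1/4)·C.
x-coordinate: (1/2)·(-11) + (1/4)·(-20) + (1/4)·(-6) = -12.
y-coordinate: (1/2)·12 + (1/4)·(-9) + (1/4)·(-7/2) = 23/8.

(-12, 23/8)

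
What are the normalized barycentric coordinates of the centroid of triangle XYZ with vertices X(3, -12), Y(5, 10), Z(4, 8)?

The centroid is the average of the vertices, so each weight is 1/3.

(1/3, 1/3, 1/3)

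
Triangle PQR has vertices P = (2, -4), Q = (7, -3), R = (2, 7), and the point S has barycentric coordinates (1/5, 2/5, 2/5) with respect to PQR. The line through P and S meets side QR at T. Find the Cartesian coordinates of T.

(9/2, 2)

Line PS meets QR where the P-coordinate vanishes; zeroing S's P-weight and renormalizing leaves Q, R-weights 2/5 : 2/5 → (1/2, 1/2).
So T = (1/2)·Q + (1/2)·R = (9/2, 2).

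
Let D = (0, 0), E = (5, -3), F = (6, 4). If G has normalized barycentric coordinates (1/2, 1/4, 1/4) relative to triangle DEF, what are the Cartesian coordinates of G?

G = (1/2)·D + (1/4)·E + (1/4)·F.
x-coordinate: (1/2)·0 + (1/4)·5 + (1/4)·6 = 11/4.
y-coordinate: (1/2)·0 + (1/4)·(-3) + (1/4)·4 = 1/4.

(11/4, 1/4)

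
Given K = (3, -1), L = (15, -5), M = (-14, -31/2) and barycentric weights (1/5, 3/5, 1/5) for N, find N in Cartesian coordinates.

N = (1/5)·K + (3/5)·L + (1/5)·M.
x-coordinate: (1/5)·3 + (3/5)·15 + (1/5)·(-14) = 34/5.
y-coordinate: (1/5)·(-1) + (3/5)·(-5) + (1/5)·(-31/2) = -63/10.

(34/5, -63/10)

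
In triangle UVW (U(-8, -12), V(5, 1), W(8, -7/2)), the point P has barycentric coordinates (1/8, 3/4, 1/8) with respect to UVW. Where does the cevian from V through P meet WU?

(0, -31/4)

Line VP meets WU where the V-coordinate vanishes; zeroing P's V-weight and renormalizing leaves W, U-weights 1/8 : 1/8 → (1/2, 1/2).
So Q = (1/2)·W + (1/2)·U = (0, -31/4).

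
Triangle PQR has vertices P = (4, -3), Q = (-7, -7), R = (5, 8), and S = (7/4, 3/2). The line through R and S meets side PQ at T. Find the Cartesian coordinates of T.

(-3/2, -5)

Barycentric coordinates of S with respect to PQR: (1/4, 1/4, 1/2).
On side PQ the R-coordinate is zero; dropping S's R-weight 1/2 and renormalizing the remaining 1/4 : 1/4 gives weights 1/2, 1/2 on P, Q.
T = (1/2)·(4, -3) + (1/2)·(-7, -7) = (-3/2, -5).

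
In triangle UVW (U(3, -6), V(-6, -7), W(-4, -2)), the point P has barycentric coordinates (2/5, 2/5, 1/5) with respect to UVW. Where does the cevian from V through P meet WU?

Line VP meets WU where the V-coordinate vanishes; zeroing P's V-weight and renormalizing leaves W, U-weights 1/5 : 2/5 → (1/3, 2/3).
So Q = (1/3)·W + (2/3)·U = (2/3, -14/3).

(2/3, -14/3)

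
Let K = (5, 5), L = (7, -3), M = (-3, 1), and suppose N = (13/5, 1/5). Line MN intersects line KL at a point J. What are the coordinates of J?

(19/3, -1/3)

Barycentric coordinates of N with respect to KLM: (1/5, 2/5, 2/5).
On side KL the M-coordinate is zero; dropping N's M-weight 2/5 and renormalizing the remaining 1/5 : 2/5 gives weights 1/3, 2/3 on K, L.
J = (1/3)·(5, 5) + (2/3)·(7, -3) = (19/3, -1/3).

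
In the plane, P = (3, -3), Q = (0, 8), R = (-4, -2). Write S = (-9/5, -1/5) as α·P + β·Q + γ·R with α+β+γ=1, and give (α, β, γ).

(1/5, 1/5, 3/5)

Signed area of the reference triangle: [PQR] = ½·(3·(8−(-2)) + 0·(-2−(-3)) + (-4)·(-3−8)) = ½·(30 + 0 + 44) = 37.
[SQR] = ½·((-9/5)·(8−(-2)) + 0·(-2−(-1/5)) + (-4)·(-1/5−8)) = ½·(-18 + 0 + 164/5) = 37/5, so the P-coordinate is (37/5)/37 = 1/5.
[PSR] = ½·(3·(-1/5−(-2)) + (-9/5)·(-2−(-3)) + (-4)·(-3−(-1/5))) = ½·(27/5 − 9/5 + 56/5) = 37/5, so the Q-coordinate is 1/5.
[PQS] = ½·(3·(8−(-1/5)) + 0·(-1/5−(-3)) + (-9/5)·(-3−8)) = ½·(123/5 + 0 + 99/5) = 111/5, so the R-coordinate is 3/5.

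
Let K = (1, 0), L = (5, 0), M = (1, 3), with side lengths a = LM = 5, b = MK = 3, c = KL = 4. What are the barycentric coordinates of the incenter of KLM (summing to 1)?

The incenter has barycentric coordinates proportional to the opposite side lengths: (5 : 3 : 4).
Normalizing by 5+3+4 = 12 gives (5/12, 1/4, 1/3).

(5/12, 1/4, 1/3)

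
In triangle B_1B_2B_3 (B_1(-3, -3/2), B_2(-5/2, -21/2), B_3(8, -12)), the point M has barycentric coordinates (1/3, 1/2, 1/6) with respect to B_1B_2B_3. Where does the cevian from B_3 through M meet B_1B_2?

(-27/10, -69/10)

Line B_3M meets B_1B_2 where the B_3-coordinate vanishes; zeroing M's B_3-weight and renormalizing leaves B_1, B_2-weights 1/3 : 1/2 → (2/5, 3/5).
So N = (2/5)·B_1 + (3/5)·B_2 = (-27/10, -69/10).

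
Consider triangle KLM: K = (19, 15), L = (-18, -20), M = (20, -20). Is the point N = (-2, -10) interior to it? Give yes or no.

Barycentric coordinates of N: (2/7, 4/7, 1/7).
The three coordinates are positive, positive, positive; a point is interior exactly when all three are positive.

yes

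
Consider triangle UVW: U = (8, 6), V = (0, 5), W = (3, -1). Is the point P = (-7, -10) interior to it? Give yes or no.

no

Barycentric coordinates of P: (-29/17, 25/51, 113/51).
The three coordinates are negative, positive, positive; a point is interior exactly when all three are positive.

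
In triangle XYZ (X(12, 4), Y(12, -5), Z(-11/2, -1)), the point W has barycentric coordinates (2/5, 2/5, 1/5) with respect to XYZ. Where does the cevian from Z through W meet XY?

(12, -1/2)

Line ZW meets XY where the Z-coordinate vanishes; zeroing W's Z-weight and renormalizing leaves X, Y-weights 2/5 : 2/5 → (1/2, 1/2).
So V = (1/2)·X + (1/2)·Y = (12, -1/2).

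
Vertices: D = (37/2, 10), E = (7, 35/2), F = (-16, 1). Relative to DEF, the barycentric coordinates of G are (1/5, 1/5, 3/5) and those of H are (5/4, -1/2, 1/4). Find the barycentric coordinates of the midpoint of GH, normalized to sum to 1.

(29/40, -3/20, 17/40)

Since both coordinate triples sum to 1, the midpoint's barycentrics are the componentwise average.
(1/5+5/4)/2 = 29/40; similarly -3/20 and 17/40.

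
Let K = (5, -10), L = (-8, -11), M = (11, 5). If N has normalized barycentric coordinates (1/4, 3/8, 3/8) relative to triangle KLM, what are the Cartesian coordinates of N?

N = (1/4)·K + (3/8)·L + (3/8)·M.
x-coordinate: (1/4)·5 + (3/8)·(-8) + (3/8)·11 = 19/8.
y-coordinate: (1/4)·(-10) + (3/8)·(-11) + (3/8)·5 = -19/4.

(19/8, -19/4)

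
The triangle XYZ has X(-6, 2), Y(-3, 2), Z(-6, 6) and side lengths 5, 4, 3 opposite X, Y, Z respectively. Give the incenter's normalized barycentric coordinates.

(5/12, 1/3, 1/4)

The incenter has barycentric coordinates proportional to the opposite side lengths: (5 : 4 : 3).
Normalizing by 5+4+3 = 12 gives (5/12, 1/3, 1/4).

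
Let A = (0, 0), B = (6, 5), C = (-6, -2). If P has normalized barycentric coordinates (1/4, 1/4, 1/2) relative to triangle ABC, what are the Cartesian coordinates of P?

(-3/2, 1/4)

P = (1/4)·A + (1/4)·B + (1/2)·C.
x-coordinate: (1/4)·0 + (1/4)·6 + (1/2)·(-6) = -3/2.
y-coordinate: (1/4)·0 + (1/4)·5 + (1/2)·(-2) = 1/4.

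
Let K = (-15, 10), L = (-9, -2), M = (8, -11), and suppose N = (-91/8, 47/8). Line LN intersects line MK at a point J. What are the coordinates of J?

(-82/7, 7)

Barycentric coordinates of N with respect to KLM: (3/4, 1/8, 1/8).
On side MK the L-coordinate is zero; dropping N's L-weight 1/8 and renormalizing the remaining 1/8 : 3/4 gives weights 1/7, 6/7 on M, K.
J = (1/7)·(8, -11) + (6/7)·(-15, 10) = (-82/7, 7).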